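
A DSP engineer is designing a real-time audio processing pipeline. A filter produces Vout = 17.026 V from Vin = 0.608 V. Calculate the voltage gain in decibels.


Voltage gain in dB:
G = 20 * log10(Vout / Vin)
  = 20 * log10(17.026 / 0.608)
  = 20 * log10(28.003289)
  = 20 * 1.447209
  = 28.94 dB

28.94 dB


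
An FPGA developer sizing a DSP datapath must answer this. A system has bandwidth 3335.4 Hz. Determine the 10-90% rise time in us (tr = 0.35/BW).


Rise time from bandwidth relationship:
tr = 0.35 / BW
   = 0.35 / 3335.4
   = 0.0001049349403 s
   = 104.9349 us

104.9349 us


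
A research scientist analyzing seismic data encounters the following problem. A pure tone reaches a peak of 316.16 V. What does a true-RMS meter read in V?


RMS voltage for a sinusoidal waveform:
V_rms = V_peak / sqrt(2)
      = 316.16 / 1.414214
      = 223.559 V

223.559 V


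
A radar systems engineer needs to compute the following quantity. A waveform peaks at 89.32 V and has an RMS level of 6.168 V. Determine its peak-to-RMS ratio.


Crest factor is the ratio of peak to RMS:
CF = V_peak / V_rms
   = 89.32 / 6.168
   = 14.4812

14.4812


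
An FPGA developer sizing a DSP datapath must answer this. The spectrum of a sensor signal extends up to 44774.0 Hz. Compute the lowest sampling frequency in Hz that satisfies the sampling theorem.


The Nyquist rate is twice the maximum frequency component.
fs_min = 2 * fmax
      = 2 * 44774.0
      = 89548.0 Hz

89548.0


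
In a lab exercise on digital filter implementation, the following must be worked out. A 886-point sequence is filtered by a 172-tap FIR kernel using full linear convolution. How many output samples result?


Linear convolution output length:
L = N + M - 1
  = 886 + 172 - 1
  = 1057 samples

1057


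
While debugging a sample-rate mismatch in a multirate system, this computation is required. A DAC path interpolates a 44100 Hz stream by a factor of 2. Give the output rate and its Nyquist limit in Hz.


Step 1 — output sample rate after interpolation by L:
fs_out = L * fs_in = 2 * 44100 = 88200 Hz

Step 2 — Nyquist frequency of the output stream:
f_Nyq = fs_out / 2 = 88200 / 2 = 44100.0 Hz

fs_out = 88200 Hz; f_Nyquist = 44100.0 Hz


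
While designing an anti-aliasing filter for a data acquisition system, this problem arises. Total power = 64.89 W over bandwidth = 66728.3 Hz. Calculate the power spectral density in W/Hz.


Power spectral density:
PSD = P / BW
    = 64.89 / 66728.3
    = 0.00097245 W/Hz

0.00097245 W/Hz


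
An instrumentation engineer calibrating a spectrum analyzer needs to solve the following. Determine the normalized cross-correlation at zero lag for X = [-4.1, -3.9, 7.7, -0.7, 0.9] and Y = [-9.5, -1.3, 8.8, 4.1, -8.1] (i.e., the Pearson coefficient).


Pearson correlation coefficient (population):
r = cov(X,Y) / (std(X) * std(Y))
Mean X = -0.02, Mean Y = -1.2
Cov(X,Y) = 20.3
Std(X) = 4.303673, Std(Y) = 6.994283
r = 0.6744

0.6744


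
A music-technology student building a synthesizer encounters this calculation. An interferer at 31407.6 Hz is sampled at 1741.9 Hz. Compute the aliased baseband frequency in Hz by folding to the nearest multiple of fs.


Compute the nearest integer multiple of fs to the signal:
n = round(31407.6 / 1741.9) = 18
f_alias = |31407.6 - 18 * 1741.9|
        = |31407.6 - 31354.2|
        = 53.4 Hz

53.4


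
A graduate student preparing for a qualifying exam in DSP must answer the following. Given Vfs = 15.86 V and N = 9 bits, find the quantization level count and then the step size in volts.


Step 1 — number of quantization levels:
L = 2^N = 2^9 = 512

Step 2 — LSB step size:
delta = Vfs / L
      = 15.86 / 512
      = 0.03097656 V

Levels = 512; step size = 0.03097656 V


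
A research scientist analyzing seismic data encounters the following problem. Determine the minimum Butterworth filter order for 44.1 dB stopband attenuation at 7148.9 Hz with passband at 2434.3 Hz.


Butterworth filter order formula:
n = log10(10^(A/10) - 1) / (2 * log10(f_stop/f_pass))
10^(44.1/10) - 1 = 25702.9578
f_stop/f_pass = 7148.9 / 2434.3 = 2.9367
n = 4.7129 -> ceil = 5

5


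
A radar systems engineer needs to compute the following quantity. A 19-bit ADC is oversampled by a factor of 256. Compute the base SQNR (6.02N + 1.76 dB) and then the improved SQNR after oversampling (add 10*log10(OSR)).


Step 1 — baseline SQNR at Nyquist:
SQNR_base = 6.02*N + 1.76
          = 6.02*19 + 1.76
          = 116.14 dB

Step 2 — oversampling processing gain:
G = 10*log10(OSR) = 10*log10(256) = 24.08 dB

Step 3 — total:
SQNR_total = 116.14 + 24.08 = 140.22 dB

Base SQNR = 116.14 dB; oversampled SQNR = 140.22 dB


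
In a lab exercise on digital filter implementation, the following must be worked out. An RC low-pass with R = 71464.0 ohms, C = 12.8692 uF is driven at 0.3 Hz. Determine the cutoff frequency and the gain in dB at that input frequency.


Step 1 — cutoff frequency:
fc = 1 / (2*pi*R*C)
C = 12.8692 uF = 1.28692e-05 F
fc = 1 / (2*pi*71464.0*1.28692e-05)
   = 0.173054 Hz

Step 2 — magnitude at f = 0.3 Hz:
|H(f)| = 1 / sqrt(1 + (f/fc)^2)
f/fc = 0.3 / 0.173054 = 1.733563
|H| = 1 / sqrt(1 + 3.005241) = 0.4996728
|H|_dB = 20*log10(0.4996728) = -6.03 dB

fc = 0.173054 Hz; |H(0.3 Hz)| = -6.03 dB


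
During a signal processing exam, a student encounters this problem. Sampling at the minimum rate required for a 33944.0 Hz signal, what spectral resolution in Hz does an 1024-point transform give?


Step 1 — Nyquist sampling rate:
fs = 2 * fmax = 2 * 33944.0 = 67888.0 Hz

Step 2 — DFT bin spacing:
df = fs / N = 67888.0 / 1024 = 66.2969 Hz

66.2969 Hz


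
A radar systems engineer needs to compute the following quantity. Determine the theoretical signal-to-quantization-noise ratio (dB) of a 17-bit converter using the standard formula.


Theoretical SNR for a full-scale sinusoid:
SNR = 6.02 * N + 1.76
    = 6.02 * 17 + 1.76
    = 102.34 + 1.76
    = 104.1 dB

104.1 dB


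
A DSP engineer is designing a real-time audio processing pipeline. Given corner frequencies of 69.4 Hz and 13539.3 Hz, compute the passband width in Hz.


Bandwidth is the difference of -3dB frequencies:
BW = f_high - f_low
   = 13539.3 - 69.4
   = 13469.9 Hz

13469.9 Hz


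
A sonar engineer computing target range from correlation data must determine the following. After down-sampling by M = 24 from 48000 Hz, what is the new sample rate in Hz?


Decimation reduces the sample rate:
fs_out = fs_in / M
       = 48000 / 24
       = 2000.0 Hz

2000.0 Hz


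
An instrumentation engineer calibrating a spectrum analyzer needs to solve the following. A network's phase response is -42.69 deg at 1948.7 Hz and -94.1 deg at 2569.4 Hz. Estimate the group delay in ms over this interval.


Group delay from phase difference:
tau = -d(phi)/d(omega)
d(phi) = -51.41 deg = -0.897274 rad
d(omega) = 2*pi*(2569.4 - 1948.7) = 3899.9731 rad/s
tau = -(-0.897274) / 3899.9731
    = 0.2301 ms

0.2301 ms


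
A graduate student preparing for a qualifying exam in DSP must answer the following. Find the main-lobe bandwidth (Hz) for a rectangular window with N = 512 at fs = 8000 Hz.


Main lobe width for a rectangular window:
Width = 2 * fs / N
      = 2 * 8000 / 512
      = 16000 / 512
      = 31.25 Hz

31.25 Hz


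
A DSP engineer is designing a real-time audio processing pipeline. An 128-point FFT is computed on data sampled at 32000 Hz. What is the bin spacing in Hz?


DFT frequency resolution:
df = fs / N
   = 32000 / 128
   = 250.0 Hz

250.0 Hz


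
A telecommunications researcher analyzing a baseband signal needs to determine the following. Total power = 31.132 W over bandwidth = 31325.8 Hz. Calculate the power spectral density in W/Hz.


Power spectral density:
PSD = P / BW
    = 31.132 / 31325.8
    = 0.00099381 W/Hz

0.00099381 W/Hz


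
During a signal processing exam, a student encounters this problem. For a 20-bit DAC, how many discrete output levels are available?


Number of quantization levels = 2^N
= 2^20
= 1048576

1048576


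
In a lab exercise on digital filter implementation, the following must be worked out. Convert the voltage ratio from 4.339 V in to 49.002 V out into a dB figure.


Voltage gain in dB:
G = 20 * log10(Vout / Vin)
  = 20 * log10(49.002 / 4.339)
  = 20 * log10(11.293386)
  = 20 * 1.052824
  = 21.06 dB

21.06 dB


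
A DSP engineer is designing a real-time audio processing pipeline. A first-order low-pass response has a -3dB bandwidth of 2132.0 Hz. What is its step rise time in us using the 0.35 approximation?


Rise time from bandwidth relationship:
tr = 0.35 / BW
   = 0.35 / 2132.0
   = 0.0001641651032 s
   = 164.1651 us

164.1651 us


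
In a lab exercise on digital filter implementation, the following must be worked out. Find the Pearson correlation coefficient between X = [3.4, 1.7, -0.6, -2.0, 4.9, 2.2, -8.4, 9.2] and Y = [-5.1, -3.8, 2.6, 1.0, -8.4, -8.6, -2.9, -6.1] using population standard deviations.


Pearson correlation coefficient (population):
r = cov(X,Y) / (std(X) * std(Y))
Mean X = 1.3, Mean Y = -3.9125
Cov(X,Y) = -9.81375
Std(X) = 4.864925, Std(Y) = 3.80606
r = -0.53

-0.53


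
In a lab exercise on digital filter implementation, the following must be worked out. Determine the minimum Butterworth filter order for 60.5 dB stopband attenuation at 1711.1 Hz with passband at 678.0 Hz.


Butterworth filter order formula:
n = log10(10^(A/10) - 1) / (2 * log10(f_stop/f_pass))
10^(60.5/10) - 1 = 1122017.4543
f_stop/f_pass = 1711.1 / 678.0 = 2.5237
n = 7.524 -> ceil = 8

8


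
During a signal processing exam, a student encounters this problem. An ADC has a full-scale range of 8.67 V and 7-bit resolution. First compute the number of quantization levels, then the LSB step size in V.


Step 1 — number of quantization levels:
L = 2^N = 2^7 = 128

Step 2 — LSB step size:
delta = Vfs / L
      = 8.67 / 128
      = 0.06773437 V

Levels = 128; step size = 0.06773437 V


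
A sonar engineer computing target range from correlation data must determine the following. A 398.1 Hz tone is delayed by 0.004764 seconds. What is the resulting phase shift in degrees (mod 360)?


Phase shift from frequency and time delay:
phi = 360 * f * t_delay
    = 360 * 398.1 * 0.004764
    = 682.76 degrees
    mod 360 = 322.76 degrees

322.76 degrees


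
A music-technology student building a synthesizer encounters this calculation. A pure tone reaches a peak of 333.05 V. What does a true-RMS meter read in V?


RMS voltage for a sinusoidal waveform:
V_rms = V_peak / sqrt(2)
      = 333.05 / 1.414214
      = 235.502 V

235.502 V


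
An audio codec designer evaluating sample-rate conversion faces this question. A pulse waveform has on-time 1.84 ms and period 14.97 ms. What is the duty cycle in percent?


Duty cycle as a percentage:
DC = (t_on / T) * 100
   = (1.84 / 14.97) * 100
   = 0.122912 * 100
   = 12.29 %

12.29 %


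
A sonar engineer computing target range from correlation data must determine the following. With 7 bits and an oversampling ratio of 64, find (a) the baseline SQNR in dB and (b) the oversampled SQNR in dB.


Step 1 — baseline SQNR at Nyquist:
SQNR_base = 6.02*N + 1.76
          = 6.02*7 + 1.76
          = 43.9 dB

Step 2 — oversampling processing gain:
G = 10*log10(OSR) = 10*log10(64) = 18.06 dB

Step 3 — total:
SQNR_total = 43.9 + 18.06 = 61.96 dB

Base SQNR = 43.9 dB; oversampled SQNR = 61.96 dB


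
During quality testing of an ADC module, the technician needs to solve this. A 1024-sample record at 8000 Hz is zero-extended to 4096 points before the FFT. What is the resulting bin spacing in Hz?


Frequency resolution after zero-padding:
N_padded = 1024 * 4 = 4096
df = fs / N_padded
   = 8000 / 4096
   = 1.9531 Hz

1.9531 Hz


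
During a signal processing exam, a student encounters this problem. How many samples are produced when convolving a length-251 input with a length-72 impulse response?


Linear convolution output length:
L = N + M - 1
  = 251 + 72 - 1
  = 322 samples

322


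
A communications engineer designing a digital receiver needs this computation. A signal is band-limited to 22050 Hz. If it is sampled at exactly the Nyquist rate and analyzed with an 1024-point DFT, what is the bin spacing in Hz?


Step 1 — Nyquist sampling rate:
fs = 2 * fmax = 2 * 22050 = 44100 Hz

Step 2 — DFT bin spacing:
df = fs / N = 44100 / 1024 = 43.0664 Hz

43.0664 Hz


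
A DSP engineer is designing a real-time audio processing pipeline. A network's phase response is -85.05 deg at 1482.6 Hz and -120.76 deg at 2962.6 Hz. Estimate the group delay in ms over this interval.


Group delay from phase difference:
tau = -d(phi)/d(omega)
d(phi) = -35.71 deg = -0.623257 rad
d(omega) = 2*pi*(2962.6 - 1482.6) = 9299.1143 rad/s
tau = -(-0.623257) / 9299.1143
    = 0.067 ms

0.067 ms


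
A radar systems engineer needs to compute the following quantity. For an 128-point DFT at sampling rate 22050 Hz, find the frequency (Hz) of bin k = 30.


Frequency of DFT bin k:
f_k = k * fs / N
    = 30 * 22050 / 128
    = 661500 / 128
    = 5167.969 Hz

5167.969 Hz


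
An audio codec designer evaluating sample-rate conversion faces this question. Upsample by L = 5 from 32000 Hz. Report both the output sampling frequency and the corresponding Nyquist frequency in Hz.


Step 1 — output sample rate after interpolation by L:
fs_out = L * fs_in = 5 * 32000 = 160000 Hz

Step 2 — Nyquist frequency of the output stream:
f_Nyq = fs_out / 2 = 160000 / 2 = 80000.0 Hz

fs_out = 160000 Hz; f_Nyquist = 80000.0 Hz


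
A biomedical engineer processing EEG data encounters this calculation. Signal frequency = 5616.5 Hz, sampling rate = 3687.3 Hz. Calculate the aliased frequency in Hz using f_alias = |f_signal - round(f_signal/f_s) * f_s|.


Compute the nearest integer multiple of fs to the signal:
n = round(5616.5 / 3687.3) = 2
f_alias = |5616.5 - 2 * 3687.3|
        = |5616.5 - 7374.6|
        = 1758.1 Hz

1758.1


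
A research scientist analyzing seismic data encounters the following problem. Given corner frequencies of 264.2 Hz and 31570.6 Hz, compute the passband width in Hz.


Bandwidth is the difference of -3dB frequencies:
BW = f_high - f_low
   = 31570.6 - 264.2
   = 31306.4 Hz

31306.4 Hz


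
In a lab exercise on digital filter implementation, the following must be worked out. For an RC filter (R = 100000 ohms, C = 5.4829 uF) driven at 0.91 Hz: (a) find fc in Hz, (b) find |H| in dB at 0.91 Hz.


Step 1 — cutoff frequency:
fc = 1 / (2*pi*R*C)
C = 5.4829 uF = 5.4829e-06 F
fc = 1 / (2*pi*100000*5.4829e-06)
   = 0.290275 Hz

Step 2 — magnitude at f = 0.91 Hz:
|H(f)| = 1 / sqrt(1 + (f/fc)^2)
f/fc = 0.91 / 0.290275 = 3.134958
|H| = 1 / sqrt(1 + 9.827962) = 0.3038972
|H|_dB = 20*log10(0.3038972) = -10.35 dB

fc = 0.290275 Hz; |H(0.91 Hz)| = -10.35 dB


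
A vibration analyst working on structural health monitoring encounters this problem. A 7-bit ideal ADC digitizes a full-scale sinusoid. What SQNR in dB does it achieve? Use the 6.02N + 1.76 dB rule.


Theoretical SNR for a full-scale sinusoid:
SNR = 6.02 * N + 1.76
    = 6.02 * 7 + 1.76
    = 42.14 + 1.76
    = 43.9 dB

43.9 dB


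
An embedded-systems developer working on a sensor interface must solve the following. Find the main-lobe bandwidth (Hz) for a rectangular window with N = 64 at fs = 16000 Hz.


Main lobe width for a rectangular window:
Width = 2 * fs / N
      = 2 * 16000 / 64
      = 32000 / 64
      = 500.0 Hz

500.0 Hz


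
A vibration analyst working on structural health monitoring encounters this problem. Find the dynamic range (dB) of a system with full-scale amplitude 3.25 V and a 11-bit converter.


Dynamic range from full-scale to LSB:
V_min = V_max / 2^bits = 3.25 / 2^11
DR = 20 * log10(V_max / V_min)
   = 20 * log10(2^11)
   = 20 * 11 * log10(2)
   = 66.23 dB

66.23 dB


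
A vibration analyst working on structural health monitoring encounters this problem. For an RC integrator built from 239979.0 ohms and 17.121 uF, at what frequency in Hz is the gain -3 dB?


Cutoff frequency of a first-order RC filter:
fc = 1 / (2 * pi * R * C)
C = 17.121 uF = 1.7121e-05 F
fc = 1 / (2 * pi * 239979.0 * 1.7121e-05)
   = 1 / 25.815600691885
   = 0.038736 Hz

0.038736 Hz


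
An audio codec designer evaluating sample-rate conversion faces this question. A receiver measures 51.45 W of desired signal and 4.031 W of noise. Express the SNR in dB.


SNR in decibels:
SNR = 10 * log10(Ps / Pn)
    = 10 * log10(51.45 / 4.031)
    = 10 * log10(12.7636)
    = 10 * 1.106
    = 11.06 dB

11.06 dB


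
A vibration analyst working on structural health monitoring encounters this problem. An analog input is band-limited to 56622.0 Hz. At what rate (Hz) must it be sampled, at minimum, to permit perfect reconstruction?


The Nyquist rate is twice the maximum frequency component.
fs_min = 2 * fmax
      = 2 * 56622.0
      = 113244.0 Hz

113244.0


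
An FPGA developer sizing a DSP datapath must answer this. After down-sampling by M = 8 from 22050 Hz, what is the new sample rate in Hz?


Decimation reduces the sample rate:
fs_out = fs_in / M
       = 22050 / 8
       = 2756.25 Hz

2756.25 Hz


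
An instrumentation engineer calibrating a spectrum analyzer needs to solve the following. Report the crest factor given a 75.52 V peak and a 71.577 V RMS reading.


Crest factor is the ratio of peak to RMS:
CF = V_peak / V_rms
   = 75.52 / 71.577
   = 1.0551

1.0551


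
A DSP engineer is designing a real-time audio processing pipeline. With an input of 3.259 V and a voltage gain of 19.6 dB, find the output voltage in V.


Output voltage from dB gain:
V_out = V_in * 10^(gain_dB / 20)
      = 3.259 * 10^(19.6 / 20)
      = 3.259 * 9.549926
      = 31.1232 V

31.1232 V


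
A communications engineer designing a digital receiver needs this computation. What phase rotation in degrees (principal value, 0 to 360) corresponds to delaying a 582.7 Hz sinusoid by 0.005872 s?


Phase shift from frequency and time delay:
phi = 360 * f * t_delay
    = 360 * 582.7 * 0.005872
    = 1231.78 degrees
    mod 360 = 151.78 degrees

151.78 degrees


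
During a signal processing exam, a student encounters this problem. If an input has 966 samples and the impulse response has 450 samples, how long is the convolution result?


Linear convolution output length:
L = N + M - 1
  = 966 + 450 - 1
  = 1415 samples

1415


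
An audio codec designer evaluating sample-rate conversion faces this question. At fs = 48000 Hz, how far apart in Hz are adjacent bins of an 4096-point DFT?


DFT frequency resolution:
df = fs / N
   = 48000 / 4096
   = 11.7188 Hz

11.7188 Hz


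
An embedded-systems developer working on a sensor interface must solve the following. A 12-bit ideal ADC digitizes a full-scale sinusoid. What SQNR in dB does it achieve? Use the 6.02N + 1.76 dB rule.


Theoretical SNR for a full-scale sinusoid:
SNR = 6.02 * N + 1.76
    = 6.02 * 12 + 1.76
    = 72.24 + 1.76
    = 74.0 dB

74.0 dB


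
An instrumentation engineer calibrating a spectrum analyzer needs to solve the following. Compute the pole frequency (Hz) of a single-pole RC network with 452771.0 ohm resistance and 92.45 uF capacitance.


Cutoff frequency of a first-order RC filter:
fc = 1 / (2 * pi * R * C)
C = 92.45 uF = 9.245e-05 F
fc = 1 / (2 * pi * 452771.0 * 9.245e-05)
   = 1 / 263.00583655659
   = 0.003802 Hz

0.003802 Hz


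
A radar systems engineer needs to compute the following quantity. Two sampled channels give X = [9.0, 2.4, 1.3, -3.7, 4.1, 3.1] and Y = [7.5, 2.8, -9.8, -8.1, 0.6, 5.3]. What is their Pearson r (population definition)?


Pearson correlation coefficient (population):
r = cov(X,Y) / (std(X) * std(Y))
Mean X = 2.7, Mean Y = -0.2833
Cov(X,Y) = 19.155
Std(X) = 3.759876, Std(Y) = 6.50267
r = 0.7835

0.7835


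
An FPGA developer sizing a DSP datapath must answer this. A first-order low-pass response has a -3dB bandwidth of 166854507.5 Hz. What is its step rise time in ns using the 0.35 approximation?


Rise time from bandwidth relationship:
tr = 0.35 / BW
   = 0.35 / 166854507.5
   = 2.09763587e-09 s
   = 2.0976 ns

2.0976 ns


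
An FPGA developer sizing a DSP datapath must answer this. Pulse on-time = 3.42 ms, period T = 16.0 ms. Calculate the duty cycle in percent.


Duty cycle as a percentage:
DC = (t_on / T) * 100
   = (3.42 / 16.0) * 100
   = 0.21375 * 100
   = 21.38 %

21.38 %


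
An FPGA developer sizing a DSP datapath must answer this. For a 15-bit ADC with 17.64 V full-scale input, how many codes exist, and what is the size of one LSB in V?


Step 1 — number of quantization levels:
L = 2^N = 2^15 = 32768

Step 2 — LSB step size:
delta = Vfs / L
      = 17.64 / 32768
      = 0.00053833 V

Levels = 32768; step size = 0.00053833 V


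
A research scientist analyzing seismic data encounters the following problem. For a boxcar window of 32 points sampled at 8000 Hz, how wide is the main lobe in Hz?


Main lobe width for a rectangular window:
Width = 2 * fs / N
      = 2 * 8000 / 32
      = 16000 / 32
      = 500.0 Hz

500.0 Hz


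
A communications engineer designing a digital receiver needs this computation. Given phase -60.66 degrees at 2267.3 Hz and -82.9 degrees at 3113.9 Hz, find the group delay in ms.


Group delay from phase difference:
tau = -d(phi)/d(omega)
d(phi) = -22.24 deg = -0.388161 rad
d(omega) = 2*pi*(3113.9 - 2267.3) = 5319.3447 rad/s
tau = -(-0.388161) / 5319.3447
    = 0.073 ms

0.073 ms


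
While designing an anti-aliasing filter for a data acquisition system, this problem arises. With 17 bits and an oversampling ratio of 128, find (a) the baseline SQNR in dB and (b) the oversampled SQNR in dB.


Step 1 — baseline SQNR at Nyquist:
SQNR_base = 6.02*N + 1.76
          = 6.02*17 + 1.76
          = 104.1 dB

Step 2 — oversampling processing gain:
G = 10*log10(OSR) = 10*log10(128) = 21.07 dB

Step 3 — total:
SQNR_total = 104.1 + 21.07 = 125.17 dB

Base SQNR = 104.1 dB; oversampled SQNR = 125.17 dB


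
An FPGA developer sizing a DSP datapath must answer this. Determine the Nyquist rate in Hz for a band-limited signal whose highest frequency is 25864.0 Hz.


The Nyquist rate is twice the maximum frequency component.
fs_min = 2 * fmax
      = 2 * 25864.0
      = 51728.0 Hz

51728.0


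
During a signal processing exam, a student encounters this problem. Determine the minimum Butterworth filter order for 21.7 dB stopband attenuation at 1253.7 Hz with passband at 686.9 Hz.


Butterworth filter order formula:
n = log10(10^(A/10) - 1) / (2 * log10(f_stop/f_pass))
10^(21.7/10) - 1 = 146.9108
f_stop/f_pass = 1253.7 / 686.9 = 1.8252
n = 4.1467 -> ceil = 5

5


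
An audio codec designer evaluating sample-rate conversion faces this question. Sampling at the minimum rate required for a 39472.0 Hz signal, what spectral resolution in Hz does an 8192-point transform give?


Step 1 — Nyquist sampling rate:
fs = 2 * fmax = 2 * 39472.0 = 78944.0 Hz

Step 2 — DFT bin spacing:
df = fs / N = 78944.0 / 8192 = 9.6367 Hz

9.6367 Hz


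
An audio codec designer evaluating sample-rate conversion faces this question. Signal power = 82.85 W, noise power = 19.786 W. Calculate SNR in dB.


SNR in decibels:
SNR = 10 * log10(Ps / Pn)
    = 10 * log10(82.85 / 19.786)
    = 10 * log10(4.1873)
    = 10 * 0.6219
    = 6.22 dB

6.22 dB


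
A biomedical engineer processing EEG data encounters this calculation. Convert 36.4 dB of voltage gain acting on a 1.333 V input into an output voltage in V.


Output voltage from dB gain:
V_out = V_in * 10^(gain_dB / 20)
      = 1.333 * 10^(36.4 / 20)
      = 1.333 * 66.069345
      = 88.0704 V

88.0704 V


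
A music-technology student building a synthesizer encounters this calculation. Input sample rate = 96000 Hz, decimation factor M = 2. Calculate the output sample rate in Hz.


Decimation reduces the sample rate:
fs_out = fs_in / M
       = 96000 / 2
       = 48000.0 Hz

48000.0 Hz


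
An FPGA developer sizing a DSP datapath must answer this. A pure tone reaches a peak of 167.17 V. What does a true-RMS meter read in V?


RMS voltage for a sinusoidal waveform:
V_rms = V_peak / sqrt(2)
      = 167.17 / 1.414214
      = 118.207 V

118.207 V


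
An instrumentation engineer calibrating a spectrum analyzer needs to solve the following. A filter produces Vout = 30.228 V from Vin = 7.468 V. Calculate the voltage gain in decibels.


Voltage gain in dB:
G = 20 * log10(Vout / Vin)
  = 20 * log10(30.228 / 7.468)
  = 20 * log10(4.04767)
  = 20 * 0.607205
  = 12.14 dB

12.14 dB


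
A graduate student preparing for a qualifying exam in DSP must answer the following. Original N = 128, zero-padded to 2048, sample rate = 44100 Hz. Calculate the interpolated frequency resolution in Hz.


Frequency resolution after zero-padding:
N_padded = 128 * 16 = 2048
df = fs / N_padded
   = 44100 / 2048
   = 21.5332 Hz

21.5332 Hz


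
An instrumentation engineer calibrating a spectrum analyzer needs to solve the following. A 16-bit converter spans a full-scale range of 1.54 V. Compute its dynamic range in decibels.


Dynamic range from full-scale to LSB:
V_min = V_max / 2^bits = 1.54 / 2^16
DR = 20 * log10(V_max / V_min)
   = 20 * log10(2^16)
   = 20 * 16 * log10(2)
   = 96.33 dB

96.33 dB


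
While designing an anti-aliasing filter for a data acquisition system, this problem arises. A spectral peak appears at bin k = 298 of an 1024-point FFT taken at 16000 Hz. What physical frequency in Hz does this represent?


Frequency of DFT bin k:
f_k = k * fs / N
    = 298 * 16000 / 1024
    = 4768000 / 1024
    = 4656.25 Hz

4656.25 Hz


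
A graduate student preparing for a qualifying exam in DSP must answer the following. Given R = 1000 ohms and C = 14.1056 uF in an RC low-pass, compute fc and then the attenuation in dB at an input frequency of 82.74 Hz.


Step 1 — cutoff frequency:
fc = 1 / (2*pi*R*C)
C = 14.1056 uF = 1.41056e-05 F
fc = 1 / (2*pi*1000*1.41056e-05)
   = 11.2831 Hz

Step 2 — magnitude at f = 82.74 Hz:
|H(f)| = 1 / sqrt(1 + (f/fc)^2)
f/fc = 82.74 / 11.2831 = 7.333091
|H| = 1 / sqrt(1 + 53.774224) = 0.1351176
|H|_dB = 20*log10(0.1351176) = -17.39 dB

fc = 11.2831 Hz; |H(82.74 Hz)| = -17.39 dB


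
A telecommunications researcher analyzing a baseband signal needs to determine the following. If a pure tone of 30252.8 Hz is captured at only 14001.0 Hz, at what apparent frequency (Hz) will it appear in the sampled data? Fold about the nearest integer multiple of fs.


Compute the nearest integer multiple of fs to the signal:
n = round(30252.8 / 14001.0) = 2
f_alias = |30252.8 - 2 * 14001.0|
        = |30252.8 - 28002.0|
        = 2250.8 Hz

2250.8


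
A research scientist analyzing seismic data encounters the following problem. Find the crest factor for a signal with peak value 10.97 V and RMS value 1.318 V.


Crest factor is the ratio of peak to RMS:
CF = V_peak / V_rms
   = 10.97 / 1.318
   = 8.3232

8.3232


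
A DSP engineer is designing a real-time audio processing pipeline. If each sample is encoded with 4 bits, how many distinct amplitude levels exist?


Number of quantization levels = 2^N
= 2^4
= 16

16


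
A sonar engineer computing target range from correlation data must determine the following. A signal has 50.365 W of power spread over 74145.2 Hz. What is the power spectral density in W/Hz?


Power spectral density:
PSD = P / BW
    = 50.365 / 74145.2
    = 0.00067928 W/Hz

0.00067928 W/Hz


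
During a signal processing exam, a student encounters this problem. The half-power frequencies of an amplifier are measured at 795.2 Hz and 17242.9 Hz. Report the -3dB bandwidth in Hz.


Bandwidth is the difference of -3dB frequencies:
BW = f_high - f_low
   = 17242.9 - 795.2
   = 16447.7 Hz

16447.7 Hz


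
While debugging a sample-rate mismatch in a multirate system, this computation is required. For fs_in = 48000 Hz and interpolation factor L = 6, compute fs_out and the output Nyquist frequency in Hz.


Step 1 — output sample rate after interpolation by L:
fs_out = L * fs_in = 6 * 48000 = 288000 Hz

Step 2 — Nyquist frequency of the output stream:
f_Nyq = fs_out / 2 = 288000 / 2 = 144000.0 Hz

fs_out = 288000 Hz; f_Nyquist = 144000.0 Hz


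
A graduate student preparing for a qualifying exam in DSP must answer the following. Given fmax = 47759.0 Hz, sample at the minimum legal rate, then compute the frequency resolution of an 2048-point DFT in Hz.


Step 1 — Nyquist sampling rate:
fs = 2 * fmax = 2 * 47759.0 = 95518.0 Hz

Step 2 — DFT bin spacing:
df = fs / N = 95518.0 / 2048 = 46.6396 Hz

46.6396 Hz


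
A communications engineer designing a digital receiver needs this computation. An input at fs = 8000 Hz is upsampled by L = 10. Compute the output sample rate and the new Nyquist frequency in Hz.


Step 1 — output sample rate after interpolation by L:
fs_out = L * fs_in = 10 * 8000 = 80000 Hz

Step 2 — Nyquist frequency of the output stream:
f_Nyq = fs_out / 2 = 80000 / 2 = 40000.0 Hz

fs_out = 80000 Hz; f_Nyquist = 40000.0 Hz


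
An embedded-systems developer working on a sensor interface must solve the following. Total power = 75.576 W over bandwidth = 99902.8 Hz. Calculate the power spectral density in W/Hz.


Power spectral density:
PSD = P / BW
    = 75.576 / 99902.8
    = 0.0007565 W/Hz

0.0007565 W/Hz


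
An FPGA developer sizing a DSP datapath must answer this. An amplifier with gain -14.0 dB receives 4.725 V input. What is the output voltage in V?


Output voltage from dB gain:
V_out = V_in * 10^(gain_dB / 20)
      = 4.725 * 10^(-14.0 / 20)
      = 4.725 * 0.199526
      = 0.9428 V

0.9428 V


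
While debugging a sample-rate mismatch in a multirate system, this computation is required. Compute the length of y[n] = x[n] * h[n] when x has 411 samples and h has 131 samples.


Linear convolution output length:
L = N + M - 1
  = 411 + 131 - 1
  = 541 samples

541


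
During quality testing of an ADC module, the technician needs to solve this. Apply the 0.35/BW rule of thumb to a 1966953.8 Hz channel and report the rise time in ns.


Rise time from bandwidth relationship:
tr = 0.35 / BW
   = 0.35 / 1966953.8
   = 1.779401224e-07 s
   = 177.9401 ns

177.9401 ns


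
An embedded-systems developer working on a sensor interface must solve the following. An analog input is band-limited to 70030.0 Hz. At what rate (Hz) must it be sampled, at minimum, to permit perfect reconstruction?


The Nyquist rate is twice the maximum frequency component.
fs_min = 2 * fmax
      = 2 * 70030.0
      = 140060.0 Hz

140060.0


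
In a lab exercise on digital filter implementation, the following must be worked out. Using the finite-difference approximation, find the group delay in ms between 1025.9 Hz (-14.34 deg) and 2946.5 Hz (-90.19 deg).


Group delay from phase difference:
tau = -d(phi)/d(omega)
d(phi) = -75.85 deg = -1.323832 rad
d(omega) = 2*pi*(2946.5 - 1025.9) = 12067.4857 rad/s
tau = -(-1.323832) / 12067.4857
    = 0.1097 ms

0.1097 ms


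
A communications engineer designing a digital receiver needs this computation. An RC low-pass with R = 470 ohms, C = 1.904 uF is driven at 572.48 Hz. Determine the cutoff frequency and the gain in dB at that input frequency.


Step 1 — cutoff frequency:
fc = 1 / (2*pi*R*C)
C = 1.904 uF = 1.904e-06 F
fc = 1 / (2*pi*470*1.904e-06)
   = 177.851 Hz

Step 2 — magnitude at f = 572.48 Hz:
|H(f)| = 1 / sqrt(1 + (f/fc)^2)
f/fc = 572.48 / 177.851 = 3.218874
|H| = 1 / sqrt(1 + 10.36115) = 0.2966804
|H|_dB = 20*log10(0.2966804) = -10.55 dB

fc = 177.851 Hz; |H(572.48 Hz)| = -10.55 dB


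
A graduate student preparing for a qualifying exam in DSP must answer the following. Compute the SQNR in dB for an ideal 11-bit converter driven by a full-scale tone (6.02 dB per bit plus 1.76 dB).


Theoretical SNR for a full-scale sinusoid:
SNR = 6.02 * N + 1.76
    = 6.02 * 11 + 1.76
    = 66.22 + 1.76
    = 67.98 dB

67.98 dB


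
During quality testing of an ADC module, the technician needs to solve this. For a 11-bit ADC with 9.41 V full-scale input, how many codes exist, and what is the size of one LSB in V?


Step 1 — number of quantization levels:
L = 2^N = 2^11 = 2048

Step 2 — LSB step size:
delta = Vfs / L
      = 9.41 / 2048
      = 0.00459473 V

Levels = 2048; step size = 0.00459473 V


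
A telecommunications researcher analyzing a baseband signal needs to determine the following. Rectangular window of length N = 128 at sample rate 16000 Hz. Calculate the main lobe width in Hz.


Main lobe width for a rectangular window:
Width = 2 * fs / N
      = 2 * 16000 / 128
      = 32000 / 128
      = 250.0 Hz

250.0 Hz


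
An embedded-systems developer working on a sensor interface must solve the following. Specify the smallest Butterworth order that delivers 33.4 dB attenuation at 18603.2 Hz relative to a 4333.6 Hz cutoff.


Butterworth filter order formula:
n = log10(10^(A/10) - 1) / (2 * log10(f_stop/f_pass))
10^(33.4/10) - 1 = 2186.7616
f_stop/f_pass = 18603.2 / 4333.6 = 4.2928
n = 2.6392 -> ceil = 3

3


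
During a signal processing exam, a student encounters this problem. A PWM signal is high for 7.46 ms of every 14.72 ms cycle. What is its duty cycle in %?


Duty cycle as a percentage:
DC = (t_on / T) * 100
   = (7.46 / 14.72) * 100
   = 0.506793 * 100
   = 50.68 %

50.68 %


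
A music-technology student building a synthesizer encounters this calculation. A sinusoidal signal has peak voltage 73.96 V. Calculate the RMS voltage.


RMS voltage for a sinusoidal waveform:
V_rms = V_peak / sqrt(2)
      = 73.96 / 1.414214
      = 52.298 V

52.298 V


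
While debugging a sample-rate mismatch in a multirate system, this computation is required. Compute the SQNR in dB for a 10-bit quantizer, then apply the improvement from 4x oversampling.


Step 1 — baseline SQNR at Nyquist:
SQNR_base = 6.02*N + 1.76
          = 6.02*10 + 1.76
          = 61.96 dB

Step 2 — oversampling processing gain:
G = 10*log10(OSR) = 10*log10(4) = 6.02 dB

Step 3 — total:
SQNR_total = 61.96 + 6.02 = 67.98 dB

Base SQNR = 61.96 dB; oversampled SQNR = 67.98 dB


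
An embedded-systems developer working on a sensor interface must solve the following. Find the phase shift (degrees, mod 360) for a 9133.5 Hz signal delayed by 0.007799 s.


Phase shift from frequency and time delay:
phi = 360 * f * t_delay
    = 360 * 9133.5 * 0.007799
    = 25643.58 degrees
    mod 360 = 83.58 degrees

83.58 degrees


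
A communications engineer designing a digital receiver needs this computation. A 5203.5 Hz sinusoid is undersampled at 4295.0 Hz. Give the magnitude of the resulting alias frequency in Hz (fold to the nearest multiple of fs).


Compute the nearest integer multiple of fs to the signal:
n = round(5203.5 / 4295.0) = 1
f_alias = |5203.5 - 1 * 4295.0|
        = |5203.5 - 4295.0|
        = 908.5 Hz

908.5


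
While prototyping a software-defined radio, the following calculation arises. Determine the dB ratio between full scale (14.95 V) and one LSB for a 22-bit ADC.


Dynamic range from full-scale to LSB:
V_min = V_max / 2^bits = 14.95 / 2^22
DR = 20 * log10(V_max / V_min)
   = 20 * log10(2^22)
   = 20 * 22 * log10(2)
   = 132.45 dB

132.45 dB


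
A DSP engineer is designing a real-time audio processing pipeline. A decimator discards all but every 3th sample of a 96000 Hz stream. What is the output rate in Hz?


Decimation reduces the sample rate:
fs_out = fs_in / M
       = 96000 / 3
       = 32000.0 Hz

32000.0 Hz


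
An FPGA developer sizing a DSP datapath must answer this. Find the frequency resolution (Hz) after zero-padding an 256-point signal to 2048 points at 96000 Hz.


Frequency resolution after zero-padding:
N_padded = 256 * 8 = 2048
df = fs / N_padded
   = 96000 / 2048
   = 46.875 Hz

46.875 Hz


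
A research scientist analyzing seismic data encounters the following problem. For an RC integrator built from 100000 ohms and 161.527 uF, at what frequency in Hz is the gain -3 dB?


Cutoff frequency of a first-order RC filter:
fc = 1 / (2 * pi * R * C)
C = 161.527 uF = 0.000161527 F
fc = 1 / (2 * pi * 100000 * 0.000161527)
   = 1 / 101.49040731128
   = 0.009853 Hz

0.009853 Hz


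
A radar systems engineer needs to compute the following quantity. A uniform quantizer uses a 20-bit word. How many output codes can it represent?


Number of quantization levels = 2^N
= 2^20
= 1048576

1048576


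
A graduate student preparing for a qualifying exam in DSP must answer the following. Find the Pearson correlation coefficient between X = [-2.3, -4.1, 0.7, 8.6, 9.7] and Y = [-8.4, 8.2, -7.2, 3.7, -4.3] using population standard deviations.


Pearson correlation coefficient (population):
r = cov(X,Y) / (std(X) * std(Y))
Mean X = 2.52, Mean Y = -1.6
Cov(X,Y) = -1.814
Std(X) = 5.637162, Std(Y) = 6.465601
r = -0.0498

-0.0498


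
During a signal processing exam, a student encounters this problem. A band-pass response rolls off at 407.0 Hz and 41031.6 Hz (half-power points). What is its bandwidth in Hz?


Bandwidth is the difference of -3dB frequencies:
BW = f_high - f_low
   = 41031.6 - 407.0
   = 40624.6 Hz

40624.6 Hz


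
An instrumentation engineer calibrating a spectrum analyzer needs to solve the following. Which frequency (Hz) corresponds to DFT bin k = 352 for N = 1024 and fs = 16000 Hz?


Frequency of DFT bin k:
f_k = k * fs / N
    = 352 * 16000 / 1024
    = 5632000 / 1024
    = 5500.0 Hz

5500.0 Hz


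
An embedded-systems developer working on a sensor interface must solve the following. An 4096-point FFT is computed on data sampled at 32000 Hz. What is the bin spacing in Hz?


DFT frequency resolution:
df = fs / N
   = 32000 / 4096
   = 7.8125 Hz

7.8125 Hz


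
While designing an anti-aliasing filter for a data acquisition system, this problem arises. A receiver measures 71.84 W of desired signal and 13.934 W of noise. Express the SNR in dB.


SNR in decibels:
SNR = 10 * log10(Ps / Pn)
    = 10 * log10(71.84 / 13.934)
    = 10 * log10(5.1557)
    = 10 * 0.7123
    = 7.12 dB

7.12 dB


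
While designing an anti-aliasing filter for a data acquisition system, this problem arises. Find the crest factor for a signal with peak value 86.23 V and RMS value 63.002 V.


Crest factor is the ratio of peak to RMS:
CF = V_peak / V_rms
   = 86.23 / 63.002
   = 1.3687

1.3687


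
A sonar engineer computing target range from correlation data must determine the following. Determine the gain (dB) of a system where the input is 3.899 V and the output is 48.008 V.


Voltage gain in dB:
G = 20 * log10(Vout / Vin)
  = 20 * log10(48.008 / 3.899)
  = 20 * log10(12.312901)
  = 20 * 1.09036
  = 21.81 dB

21.81 dB


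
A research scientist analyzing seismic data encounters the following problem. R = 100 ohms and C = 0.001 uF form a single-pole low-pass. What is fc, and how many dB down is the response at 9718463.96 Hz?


Step 1 — cutoff frequency:
fc = 1 / (2*pi*R*C)
C = 0.001 uF = 1e-09 F
fc = 1 / (2*pi*100*1e-09)
   = 1591549.431 Hz

Step 2 — magnitude at f = 9718463.96 Hz:
|H(f)| = 1 / sqrt(1 + (f/fc)^2)
f/fc = 9718463.96 / 1591549.431 = 6.106291
|H| = 1 / sqrt(1 + 37.28679) = 0.1616127
|H|_dB = 20*log10(0.1616127) = -15.83 dB

fc = 1591549.431 Hz; |H(9718463.96 Hz)| = -15.83 dB


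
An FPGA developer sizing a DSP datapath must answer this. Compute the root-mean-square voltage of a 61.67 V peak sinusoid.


RMS voltage for a sinusoidal waveform:
V_rms = V_peak / sqrt(2)
      = 61.67 / 1.414214
      = 43.607 V

43.607 V


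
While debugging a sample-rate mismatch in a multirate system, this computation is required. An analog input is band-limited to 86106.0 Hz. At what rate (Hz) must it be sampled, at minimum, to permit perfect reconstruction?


The Nyquist rate is twice the maximum frequency component.
fs_min = 2 * fmax
      = 2 * 86106.0
      = 172212.0 Hz

172212.0
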